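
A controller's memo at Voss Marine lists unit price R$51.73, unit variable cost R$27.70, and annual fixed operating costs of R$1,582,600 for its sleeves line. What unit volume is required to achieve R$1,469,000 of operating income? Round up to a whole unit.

Contribution margin per unit = R$51.73 − R$27.70 = R$24.03.
Units = (FC + target) / CM = (R$1,582,600 + R$1,469,000) / R$24.03 = 126,991.26, so 126,992 sleeves.

126,992 sleeves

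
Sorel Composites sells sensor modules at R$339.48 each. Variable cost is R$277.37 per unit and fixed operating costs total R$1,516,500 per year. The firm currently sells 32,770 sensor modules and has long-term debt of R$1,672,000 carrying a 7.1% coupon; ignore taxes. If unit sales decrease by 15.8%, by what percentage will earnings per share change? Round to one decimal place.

Total contribution margin = 32,770 × R$62.11 = R$2,035,344.70.
EBIT = R$2,035,344.70 − R$1,516,500 = R$518,844.70.
Interest = R$118,712.00, so EBIT − I = R$400,132.70.
Degree of combined leverage = contribution ÷ (EBIT − I) = R$2,035,344.70 ÷ R$400,132.70 = 5.0867.
EPS therefore changes by 5.0867 × (-15.8%) = -80.4%.

-80.4%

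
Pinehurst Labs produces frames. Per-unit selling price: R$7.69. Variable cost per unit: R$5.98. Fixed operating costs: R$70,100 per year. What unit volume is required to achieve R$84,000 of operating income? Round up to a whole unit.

Unit CM = price − variable cost = R$7.69 − R$5.98 = R$1.71.
Required volume = (fixed costs + target profit) ÷ CM = (R$70,100 + R$84,000) ÷ R$1.71 = 90,116.96, so 90,117 frames.

90,117 frames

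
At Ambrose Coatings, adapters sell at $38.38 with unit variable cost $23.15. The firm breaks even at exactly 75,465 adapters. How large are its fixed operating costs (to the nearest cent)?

Contribution margin per unit = $38.38 − $23.15 = $15.23.
Since BE = FC / CM, FC = 75,465 × $15.23 = $1,149,331.95.

$1,149,331.95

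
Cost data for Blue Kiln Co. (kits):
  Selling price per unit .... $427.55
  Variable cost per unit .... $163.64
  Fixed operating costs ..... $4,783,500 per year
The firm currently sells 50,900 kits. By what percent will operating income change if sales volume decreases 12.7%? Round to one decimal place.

-19.7%

Total contribution margin = 50,900 × $263.91 = $13,433,019.00.
EBIT = $13,433,019.00 − $4,783,500 = $8,649,519.00.
Degree of operating leverage = $13,433,019.00 / $8,649,519.00 = 1.5530.
%ΔEBIT = DOL × %ΔSales = 1.5530 × -12.7% = -19.7%.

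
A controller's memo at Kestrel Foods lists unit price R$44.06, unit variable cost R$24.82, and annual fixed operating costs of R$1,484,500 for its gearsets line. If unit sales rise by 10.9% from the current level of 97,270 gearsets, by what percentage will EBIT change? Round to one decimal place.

At 97,270 units, contribution = 97,270 × R$19.24 = R$1,871,474.80.
EBIT = R$1,871,474.80 − R$1,484,500 = R$386,974.80.
Degree of operating leverage = R$1,871,474.80 / R$386,974.80 = 4.8362.
Operating income changes by 4.8362 × +10.9% = +52.7%.

+52.7%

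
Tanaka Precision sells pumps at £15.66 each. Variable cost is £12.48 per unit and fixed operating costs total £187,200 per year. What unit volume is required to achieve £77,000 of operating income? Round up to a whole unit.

Contribution margin per unit = £15.66 − £12.48 = £3.18.
Need Q such that Q × £3.18 − £187,200 = £77,000, i.e. Q = £264,200 / £3.18 = 83,081.76 → 83,082.

83,082 pumps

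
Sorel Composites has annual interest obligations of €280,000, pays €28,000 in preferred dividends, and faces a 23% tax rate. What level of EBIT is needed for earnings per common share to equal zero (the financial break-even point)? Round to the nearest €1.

€316,364

Preferred dividends are paid after tax, so their pre-tax equivalent is €28,000 ÷ (1 − 0.23) = €36,363.64.
Financial break-even EBIT = interest + D_p ÷ (1 − t) = €280,000 + €36,363.64 = €316,363.64.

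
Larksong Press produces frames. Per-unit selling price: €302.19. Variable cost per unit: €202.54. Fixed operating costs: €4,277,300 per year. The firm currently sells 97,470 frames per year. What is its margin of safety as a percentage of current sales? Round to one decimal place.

Unit CM = price − variable cost = €302.19 − €202.54 = €99.65. Break-even units = €4,277,300 ÷ €99.65 = 42,923.23; break-even revenue = 42,923.23 × €302.19 = €12,970,971.27.
Actual sales revenue = 97,470 × €302.19 = €29,454,459.30.
Margin of safety = (€29,454,459.30 − €12,970,971.27) ÷ €29,454,459.30 = 56.0%.

56.0%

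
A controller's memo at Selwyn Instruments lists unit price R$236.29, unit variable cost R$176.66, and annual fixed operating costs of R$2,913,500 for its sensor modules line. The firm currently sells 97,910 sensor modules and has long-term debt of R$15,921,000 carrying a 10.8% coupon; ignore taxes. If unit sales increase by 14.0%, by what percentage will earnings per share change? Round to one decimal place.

+67.8%

At 97,910 units, contribution = 97,910 × R$59.63 = R$5,838,373.30.
EBIT = R$5,838,373.30 − R$2,913,500 = R$2,924,873.30.
Interest = R$1,719,468.00, so EBIT − I = R$1,205,405.30.
Degree of combined leverage = contribution ÷ (EBIT − I) = R$5,838,373.30 ÷ R$1,205,405.30 = 4.8435.
EPS therefore changes by 4.8435 × (+14.0%) = +67.8%.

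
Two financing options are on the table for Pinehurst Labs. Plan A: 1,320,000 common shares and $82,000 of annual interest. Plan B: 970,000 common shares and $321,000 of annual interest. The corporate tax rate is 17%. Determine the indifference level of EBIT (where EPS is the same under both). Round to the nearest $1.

Set EPS_A = EPS_B: (EBIT − $82,000)(1 − 0.17) ÷ 1,320,000 = (EBIT − $321,000)(1 − 0.17) ÷ 970,000.
The (1 − t) factor cancels: (EBIT − 82,000) × 970,000 = (EBIT − 321,000) × 1,320,000.
Solving, EBIT = (321,000·1,320,000 − 82,000·970,000) / (1,320,000 − 970,000) = 344,180,000,000 / 350,000 = 983,371.43.

$983,371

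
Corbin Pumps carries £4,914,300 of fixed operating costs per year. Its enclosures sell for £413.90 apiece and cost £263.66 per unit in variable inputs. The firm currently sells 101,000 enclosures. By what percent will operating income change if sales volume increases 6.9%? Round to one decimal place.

+10.2%

Total contribution margin = 101,000 × £150.24 = £15,174,240.00.
EBIT = £15,174,240.00 − £4,914,300 = £10,259,940.00.
So DOL = total CM / EBIT = £15,174,240.00 / £10,259,940.00 = 1.4790.
%ΔEBIT = DOL × %ΔSales = 1.4790 × +6.9% = +10.2%.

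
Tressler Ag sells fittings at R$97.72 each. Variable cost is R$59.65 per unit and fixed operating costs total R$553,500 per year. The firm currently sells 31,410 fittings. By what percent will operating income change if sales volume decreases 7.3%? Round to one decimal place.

-13.6%

Contribution at this volume is 31,410 × R$38.07 = R$1,195,778.70.
Operating income = contribution − fixed costs = R$1,195,778.70 − R$553,500 = R$642,278.70.
Degree of operating leverage = R$1,195,778.70 / R$642,278.70 = 1.8618.
%ΔEBIT = DOL × %ΔSales = 1.8618 × -7.3% = -13.6%.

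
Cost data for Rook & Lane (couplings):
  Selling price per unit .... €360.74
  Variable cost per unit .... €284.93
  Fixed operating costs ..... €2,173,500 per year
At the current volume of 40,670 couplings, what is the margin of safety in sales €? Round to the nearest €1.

Unit CM = price − variable cost = €360.74 − €284.93 = €75.81. Break-even units = €2,173,500 ÷ €75.81 = 28,670.36; break-even revenue = 28,670.36 × €360.74 = €10,342,545.71.
Actual sales revenue = 40,670 × €360.74 = €14,671,295.80.
Margin of safety = €14,671,295.80 − €10,342,545.71 = €4,328,750.

€4,328,750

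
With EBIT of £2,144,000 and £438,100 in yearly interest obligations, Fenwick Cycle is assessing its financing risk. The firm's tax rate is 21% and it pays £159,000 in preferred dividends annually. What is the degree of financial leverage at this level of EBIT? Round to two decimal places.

Annual interest charges come to £438,100.00.
Pre-tax preferred-dividend burden = £159,000 ÷ (1 − 0.21) = £201,265.82.
DFL = EBIT ÷ [EBIT − I − D_p/(1−t)] = £2,144,000 ÷ [£2,144,000 − £438,100.00 − £201,265.82] = £2,144,000 ÷ £1,504,634.18 = 1.4249.

1.42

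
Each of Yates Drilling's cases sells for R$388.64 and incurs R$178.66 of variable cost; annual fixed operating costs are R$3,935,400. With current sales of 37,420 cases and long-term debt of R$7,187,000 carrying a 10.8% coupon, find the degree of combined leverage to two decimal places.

2.50

At 37,420 units, contribution = 37,420 × R$209.98 = R$7,857,451.60.
Operating income = contribution − fixed costs = R$7,857,451.60 − R$3,935,400 = R$3,922,051.60. Interest = R$776,196.00.
DOL = R$7,857,451.60 ÷ R$3,922,051.60 = 2.0034; DFL = R$3,922,051.60 ÷ R$3,145,855.60 = 1.2467.
DCL = DOL × DFL = 2.0034 × 1.2467 = 2.4976.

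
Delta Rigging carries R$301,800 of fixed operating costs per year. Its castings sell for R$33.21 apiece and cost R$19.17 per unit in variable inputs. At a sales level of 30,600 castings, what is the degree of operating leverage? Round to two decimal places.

3.36

Total contribution margin = 30,600 × R$14.04 = R$429,624.00.
Subtracting fixed costs: EBIT = R$429,624.00 − R$301,800 = R$127,824.00.
DOL = contribution ÷ EBIT = R$429,624.00 ÷ R$127,824.00 = 3.3611.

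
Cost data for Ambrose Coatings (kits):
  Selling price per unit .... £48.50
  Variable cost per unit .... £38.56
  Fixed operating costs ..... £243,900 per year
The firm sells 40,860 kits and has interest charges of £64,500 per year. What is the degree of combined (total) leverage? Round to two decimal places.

At 40,860 units, contribution = 40,860 × £9.94 = £406,148.40.
EBIT = £406,148.40 − £243,900 = £162,248.40. Interest = £64,500.00.
DOL = £406,148.40 ÷ £162,248.40 = 2.5033; DFL = £162,248.40 ÷ £97,748.40 = 1.6599.
Combined leverage = 2.5033 × 1.6599 = 4.1552.

4.16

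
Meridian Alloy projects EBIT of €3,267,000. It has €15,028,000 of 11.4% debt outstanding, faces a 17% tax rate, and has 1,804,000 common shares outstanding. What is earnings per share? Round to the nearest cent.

Interest = €1,713,192.00, so EBT = €3,267,000 − €1,713,192.00 = €1,553,808.00.
Net income = €1,553,808.00 × (1 − 0.17) = €1,289,660.64.
EPS = €1,289,660.64 ÷ 1,804,000 = €0.71.

€0.71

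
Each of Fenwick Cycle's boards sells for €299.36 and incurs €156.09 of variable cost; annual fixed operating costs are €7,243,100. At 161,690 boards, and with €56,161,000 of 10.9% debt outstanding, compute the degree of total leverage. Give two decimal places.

2.36

Contribution at this volume is 161,690 × €143.27 = €23,165,326.30.
Subtracting fixed costs: EBIT = €23,165,326.30 − €7,243,100 = €15,922,226.30. Interest = €6,121,549.00, so EBIT − I = €9,800,677.30.
DCL = contribution ÷ (EBIT − I) = €23,165,326.30 ÷ €9,800,677.30 = 2.3636.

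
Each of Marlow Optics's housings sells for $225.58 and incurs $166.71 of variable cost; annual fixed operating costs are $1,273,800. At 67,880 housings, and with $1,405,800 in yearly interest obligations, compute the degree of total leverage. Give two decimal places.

3.04

At 67,880 units, contribution = 67,880 × $58.87 = $3,996,095.60.
Operating income = contribution − fixed costs = $3,996,095.60 − $1,273,800 = $2,722,295.60. Interest = $1,405,800.00, so EBIT − I = $1,316,495.60.
Degree of total leverage = total CM / (EBIT − interest) = $3,996,095.60 / $1,316,495.60 = 3.0354.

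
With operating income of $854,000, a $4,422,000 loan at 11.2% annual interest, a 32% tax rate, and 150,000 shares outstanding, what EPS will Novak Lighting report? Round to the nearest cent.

$1.63

Interest = $495,264.00, so EBT = $854,000 − $495,264.00 = $358,736.00.
After tax at 32%: net income = $358,736.00 × 0.68 = $243,940.48.
EPS = $243,940.48 ÷ 150,000 = $1.63.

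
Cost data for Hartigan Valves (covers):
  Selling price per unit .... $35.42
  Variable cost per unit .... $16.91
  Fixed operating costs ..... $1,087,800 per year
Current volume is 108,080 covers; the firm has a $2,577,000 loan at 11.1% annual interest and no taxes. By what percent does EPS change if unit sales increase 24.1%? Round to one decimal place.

At 108,080 units, contribution = 108,080 × $18.51 = $2,000,560.80.
EBIT = $2,000,560.80 − $1,087,800 = $912,760.80.
After interest of $286,047.00, pre-tax earnings = $626,713.80.
DCL = total CM / (EBIT − I) = $2,000,560.80 / $626,713.80 = 3.1921.
%ΔEPS = DCL × %ΔSales = 3.1921 × +24.1% = +76.9%.

+76.9%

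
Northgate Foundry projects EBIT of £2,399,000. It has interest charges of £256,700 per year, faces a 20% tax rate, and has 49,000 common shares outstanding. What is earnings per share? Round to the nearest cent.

£34.98

Interest = £256,700.00, so EBT = £2,399,000 − £256,700.00 = £2,142,300.00.
Net income = £2,142,300.00 × (1 − 0.20) = £1,713,840.00.
EPS = £1,713,840.00 ÷ 49,000 = £34.98.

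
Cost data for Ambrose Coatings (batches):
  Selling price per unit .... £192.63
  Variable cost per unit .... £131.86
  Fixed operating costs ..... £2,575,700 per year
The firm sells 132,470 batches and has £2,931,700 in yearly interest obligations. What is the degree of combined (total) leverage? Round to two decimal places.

3.17

At 132,470 units, contribution = 132,470 × £60.77 = £8,050,201.90.
Subtracting fixed costs: EBIT = £8,050,201.90 − £2,575,700 = £5,474,501.90. Interest = £2,931,700.00.
DOL = £8,050,201.90 ÷ £5,474,501.90 = 1.4705; DFL = £5,474,501.90 ÷ £2,542,801.90 = 2.1529.
Combined leverage = 1.4705 × 2.1529 = 3.1658.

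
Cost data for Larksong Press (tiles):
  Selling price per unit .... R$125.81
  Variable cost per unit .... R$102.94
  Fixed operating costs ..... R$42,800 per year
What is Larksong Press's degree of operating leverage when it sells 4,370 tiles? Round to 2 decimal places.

1.75

Contribution at this volume is 4,370 × R$22.87 = R$99,941.90.
Subtracting fixed costs: EBIT = R$99,941.90 − R$42,800 = R$57,141.90.
Degree of operating leverage = R$99,941.90 / R$57,141.90 = 1.7490.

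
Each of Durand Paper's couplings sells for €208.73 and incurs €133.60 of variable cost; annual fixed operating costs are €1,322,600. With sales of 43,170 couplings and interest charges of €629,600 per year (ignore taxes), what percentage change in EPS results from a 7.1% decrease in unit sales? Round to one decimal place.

-17.8%

Total contribution margin = 43,170 × €75.13 = €3,243,362.10.
Operating income = contribution − fixed costs = €3,243,362.10 − €1,322,600 = €1,920,762.10.
Interest = €629,600.00, so EBIT − I = €1,291,162.10.
DCL = total CM / (EBIT − I) = €3,243,362.10 / €1,291,162.10 = 2.5120.
EPS therefore changes by 2.5120 × (-7.1%) = -17.8%.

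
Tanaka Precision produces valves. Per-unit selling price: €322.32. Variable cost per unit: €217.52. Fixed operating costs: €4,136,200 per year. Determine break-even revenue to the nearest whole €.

€12,721,183

CM per unit = €322.32 − €217.52 = €104.80; CM ratio = €104.80 / €322.32 = 0.3251.
Break-even sales = FC ÷ CM ratio = €4,136,200 × €322.32 / €104.80 = €12,721,183.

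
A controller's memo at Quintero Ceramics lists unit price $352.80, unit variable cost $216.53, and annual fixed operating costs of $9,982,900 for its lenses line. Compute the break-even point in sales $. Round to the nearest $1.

CM per unit = $352.80 − $216.53 = $136.27; CM ratio = $136.27 / $352.80 = 0.3863.
Break-even sales = FC ÷ CM ratio = $9,982,900 × $352.80 / $136.27 = $25,845,506.

$25,845,506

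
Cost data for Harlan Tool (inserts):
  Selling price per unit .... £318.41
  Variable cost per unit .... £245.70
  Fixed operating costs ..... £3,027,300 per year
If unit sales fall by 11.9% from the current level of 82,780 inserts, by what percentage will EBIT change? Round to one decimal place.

Total contribution margin = 82,780 × £72.71 = £6,018,933.80.
Subtracting fixed costs: EBIT = £6,018,933.80 − £3,027,300 = £2,991,633.80.
So DOL = total CM / EBIT = £6,018,933.80 / £2,991,633.80 = 2.0119.
Operating income changes by 2.0119 × -11.9% = -23.9%.

-23.9%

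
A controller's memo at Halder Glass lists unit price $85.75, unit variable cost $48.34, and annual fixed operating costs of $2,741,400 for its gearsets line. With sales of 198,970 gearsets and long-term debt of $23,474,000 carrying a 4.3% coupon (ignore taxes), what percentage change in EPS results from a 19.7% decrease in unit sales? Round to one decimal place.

-39.7%

At 198,970 units, contribution = 198,970 × $37.41 = $7,443,467.70.
EBIT = $7,443,467.70 − $2,741,400 = $4,702,067.70.
Interest = $1,009,382.00, so EBIT − I = $3,692,685.70.
DCL = total CM / (EBIT − I) = $7,443,467.70 / $3,692,685.70 = 2.0157.
EPS therefore changes by 2.0157 × (-19.7%) = -39.7%.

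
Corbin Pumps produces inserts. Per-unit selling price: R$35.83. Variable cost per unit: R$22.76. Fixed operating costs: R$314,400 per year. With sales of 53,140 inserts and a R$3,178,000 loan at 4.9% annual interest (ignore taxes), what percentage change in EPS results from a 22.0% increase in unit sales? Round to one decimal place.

+68.1%

Total contribution margin = 53,140 × R$13.07 = R$694,539.80.
Subtracting fixed costs: EBIT = R$694,539.80 − R$314,400 = R$380,139.80.
Interest = R$155,722.00, so EBIT − I = R$224,417.80.
DCL = total CM / (EBIT − I) = R$694,539.80 / R$224,417.80 = 3.0949.
EPS therefore changes by 3.0949 × (+22.0%) = +68.1%.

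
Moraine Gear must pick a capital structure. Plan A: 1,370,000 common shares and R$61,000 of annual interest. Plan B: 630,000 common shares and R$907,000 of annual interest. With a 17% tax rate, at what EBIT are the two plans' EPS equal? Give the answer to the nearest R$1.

R$1,627,243

At indifference, (EBIT − 61,000)(1 − t)/1,370,000 = (EBIT − 907,000)(1 − t)/630,000.
Cancelling (1 − t) and cross-multiplying: 630,000·(EBIT − 61,000) = 1,370,000·(EBIT − 907,000).
EBIT × (1,370,000 − 630,000) = 907,000 × 1,370,000 − 61,000 × 630,000 = 1,204,160,000,000, so EBIT = 1,204,160,000,000 ÷ 740,000 = 1,627,243.24.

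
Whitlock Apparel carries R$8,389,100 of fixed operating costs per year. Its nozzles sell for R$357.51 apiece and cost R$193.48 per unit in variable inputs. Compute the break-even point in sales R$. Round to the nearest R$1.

CM per unit = R$357.51 − R$193.48 = R$164.03; CM ratio = R$164.03 / R$357.51 = 0.4588.
Break-even sales = FC ÷ CM ratio = R$8,389,100 × R$357.51 / R$164.03 = R$18,284,382.

R$18,284,382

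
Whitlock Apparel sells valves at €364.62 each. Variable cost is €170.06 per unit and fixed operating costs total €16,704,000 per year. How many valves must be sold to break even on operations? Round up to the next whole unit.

85,856 valves

Unit CM = price − variable cost = €364.62 − €170.06 = €194.56.
Units to break even: €16,704,000 ÷ €194.56 = 85,855.26, rounded up to 85,856.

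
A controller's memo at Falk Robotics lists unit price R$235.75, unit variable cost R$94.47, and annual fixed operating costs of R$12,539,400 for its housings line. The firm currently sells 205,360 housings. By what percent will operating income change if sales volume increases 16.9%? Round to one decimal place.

+29.8%

At 205,360 units, contribution = 205,360 × R$141.28 = R$29,013,260.80.
EBIT = R$29,013,260.80 − R$12,539,400 = R$16,473,860.80.
Degree of operating leverage = R$29,013,260.80 / R$16,473,860.80 = 1.7612.
Operating income changes by 1.7612 × +16.9% = +29.8%.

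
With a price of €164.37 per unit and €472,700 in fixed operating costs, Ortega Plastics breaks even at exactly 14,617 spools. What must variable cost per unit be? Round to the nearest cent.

€132.03

Contribution per unit must be FC / Q = €472,700 / 14,617 = €32.3391.
Variable cost per unit = €164.37 − €32.3391 = €132.03.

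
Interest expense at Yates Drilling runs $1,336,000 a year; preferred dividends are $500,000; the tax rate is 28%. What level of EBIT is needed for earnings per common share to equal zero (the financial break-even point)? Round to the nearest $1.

Grossing the preferred dividend up to pre-tax terms: $500,000 / (1 − 0.28) = $694,444.44.
EPS = 0 when EBIT covers interest plus the pre-tax preferred burden: $1,336,000 + $694,444.44 = $2,030,444.44.

$2,030,444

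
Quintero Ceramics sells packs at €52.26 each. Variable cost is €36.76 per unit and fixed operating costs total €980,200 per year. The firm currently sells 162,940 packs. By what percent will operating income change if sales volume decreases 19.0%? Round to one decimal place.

-31.1%

Contribution at this volume is 162,940 × €15.50 = €2,525,570.00.
Subtracting fixed costs: EBIT = €2,525,570.00 − €980,200 = €1,545,370.00.
DOL = contribution ÷ EBIT = €2,525,570.00 ÷ €1,545,370.00 = 1.6343.
%ΔEBIT = DOL × %ΔSales = 1.6343 × -19.0% = -31.1%.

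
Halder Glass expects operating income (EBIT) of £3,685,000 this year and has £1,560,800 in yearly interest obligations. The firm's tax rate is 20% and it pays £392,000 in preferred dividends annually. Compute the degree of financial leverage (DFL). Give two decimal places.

Annual interest charges come to £1,560,800.00.
Pre-tax preferred-dividend burden = £392,000 ÷ (1 − 0.20) = £490,000.00.
DFL = EBIT ÷ [EBIT − I − D_p/(1−t)] = £3,685,000 ÷ [£3,685,000 − £1,560,800.00 − £490,000.00] = £3,685,000 ÷ £1,634,200.00 = 2.2549.

2.25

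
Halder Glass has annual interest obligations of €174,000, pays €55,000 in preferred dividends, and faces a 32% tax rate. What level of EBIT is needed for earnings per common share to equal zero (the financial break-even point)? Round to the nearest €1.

Preferred dividends are paid after tax, so their pre-tax equivalent is €55,000 ÷ (1 − 0.32) = €80,882.35.
Financial break-even EBIT = interest + D_p ÷ (1 − t) = €174,000 + €80,882.35 = €254,882.35.

€254,882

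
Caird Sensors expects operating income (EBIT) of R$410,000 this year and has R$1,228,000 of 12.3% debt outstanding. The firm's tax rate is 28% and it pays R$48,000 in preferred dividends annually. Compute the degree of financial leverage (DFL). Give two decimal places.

Interest = R$151,044.00.
Preferred dividends grossed up pre-tax: R$48,000 / (1 − 0.28) = R$66,666.67.
DFL = EBIT ÷ [EBIT − I − D_p/(1−t)] = R$410,000 ÷ [R$410,000 − R$151,044.00 − R$66,666.67] = R$410,000 ÷ R$192,289.33 = 2.1322.

2.13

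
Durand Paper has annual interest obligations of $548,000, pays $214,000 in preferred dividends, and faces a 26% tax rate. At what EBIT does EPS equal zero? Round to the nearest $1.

Grossing the preferred dividend up to pre-tax terms: $214,000 / (1 − 0.26) = $289,189.19.
Financial break-even EBIT = interest + D_p ÷ (1 − t) = $548,000 + $289,189.19 = $837,189.19.

$837,189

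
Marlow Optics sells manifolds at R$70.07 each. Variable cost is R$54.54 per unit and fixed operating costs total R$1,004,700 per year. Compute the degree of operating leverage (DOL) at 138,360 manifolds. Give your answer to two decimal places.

At 138,360 units, contribution = 138,360 × R$15.53 = R$2,148,730.80.
Operating income = contribution − fixed costs = R$2,148,730.80 − R$1,004,700 = R$1,144,030.80.
So DOL = total CM / EBIT = R$2,148,730.80 / R$1,144,030.80 = 1.8782.

1.88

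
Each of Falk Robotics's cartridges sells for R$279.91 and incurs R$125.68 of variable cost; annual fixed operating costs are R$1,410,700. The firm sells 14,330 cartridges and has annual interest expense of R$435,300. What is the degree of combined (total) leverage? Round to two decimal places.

6.07

Contribution at this volume is 14,330 × R$154.23 = R$2,210,115.90.
Operating income = contribution − fixed costs = R$2,210,115.90 − R$1,410,700 = R$799,415.90. Interest = R$435,300.00, so EBIT − I = R$364,115.90.
DCL = contribution ÷ (EBIT − I) = R$2,210,115.90 ÷ R$364,115.90 = 6.0698.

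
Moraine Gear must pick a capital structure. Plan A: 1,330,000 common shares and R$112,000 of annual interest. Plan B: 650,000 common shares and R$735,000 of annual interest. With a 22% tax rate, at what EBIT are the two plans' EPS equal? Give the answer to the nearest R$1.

Set EPS_A = EPS_B: (EBIT − R$112,000)(1 − 0.22) ÷ 1,330,000 = (EBIT − R$735,000)(1 − 0.22) ÷ 650,000.
The (1 − t) factor cancels: (EBIT − 112,000) × 650,000 = (EBIT − 735,000) × 1,330,000.
EBIT × (1,330,000 − 650,000) = 735,000 × 1,330,000 − 112,000 × 650,000 = 904,750,000,000, so EBIT = 904,750,000,000 ÷ 680,000 = 1,330,514.71.

R$1,330,515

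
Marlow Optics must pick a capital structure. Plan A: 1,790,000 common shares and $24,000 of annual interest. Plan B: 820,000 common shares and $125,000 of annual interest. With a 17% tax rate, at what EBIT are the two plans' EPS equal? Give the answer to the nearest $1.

At indifference, (EBIT − 24,000)(1 − t)/1,790,000 = (EBIT − 125,000)(1 − t)/820,000.
Cancelling (1 − t) and cross-multiplying: 820,000·(EBIT − 24,000) = 1,790,000·(EBIT − 125,000).
EBIT × (1,790,000 − 820,000) = 125,000 × 1,790,000 − 24,000 × 820,000 = 204,070,000,000, so EBIT = 204,070,000,000 ÷ 970,000 = 210,381.44.

$210,381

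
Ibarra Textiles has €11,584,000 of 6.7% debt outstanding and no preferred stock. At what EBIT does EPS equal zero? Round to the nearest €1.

Annual interest = 6.7% × €11,584,000 = €776,128.00.
With no preferred dividends, EPS = 0 when EBIT exactly covers interest, so the financial break-even EBIT is €776,128.00.

€776,128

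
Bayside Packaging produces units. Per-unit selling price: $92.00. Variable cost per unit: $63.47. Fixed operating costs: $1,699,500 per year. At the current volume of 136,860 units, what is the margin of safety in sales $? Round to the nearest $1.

Each unit contributes $92.00 − $63.47 = $28.53. Break-even units = $1,699,500 ÷ $28.53 = 59,568.87; break-even revenue = 59,568.87 × $92.00 = $5,480,336.49.
Actual sales revenue = 136,860 × $92.00 = $12,591,120.00.
Margin of safety = $12,591,120.00 − $5,480,336.49 = $7,110,784.

$7,110,784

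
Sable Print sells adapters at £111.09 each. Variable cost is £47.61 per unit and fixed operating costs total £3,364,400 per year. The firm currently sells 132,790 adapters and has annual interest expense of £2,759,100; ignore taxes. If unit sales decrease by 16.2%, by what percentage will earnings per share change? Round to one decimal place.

Total contribution margin = 132,790 × £63.48 = £8,429,509.20.
EBIT = £8,429,509.20 − £3,364,400 = £5,065,109.20.
After interest of £2,759,100.00, pre-tax earnings = £2,306,009.20.
DCL = total CM / (EBIT − I) = £8,429,509.20 / £2,306,009.20 = 3.6555.
%ΔEPS = DCL × %ΔSales = 3.6555 × -16.2% = -59.2%.

-59.2%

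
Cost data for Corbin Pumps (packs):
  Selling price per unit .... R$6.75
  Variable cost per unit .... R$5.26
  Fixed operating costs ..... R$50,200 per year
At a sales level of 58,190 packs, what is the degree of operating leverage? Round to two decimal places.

2.38

At 58,190 units, contribution = 58,190 × R$1.49 = R$86,703.10.
EBIT = R$86,703.10 − R$50,200 = R$36,503.10.
DOL = contribution ÷ EBIT = R$86,703.10 ÷ R$36,503.10 = 2.3752.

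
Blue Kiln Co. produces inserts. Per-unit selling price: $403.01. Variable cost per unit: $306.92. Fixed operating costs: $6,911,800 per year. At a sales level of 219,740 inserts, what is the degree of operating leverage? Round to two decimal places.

1.49

Total contribution margin = 219,740 × $96.09 = $21,114,816.60.
Operating income = contribution − fixed costs = $21,114,816.60 − $6,911,800 = $14,203,016.60.
DOL = contribution ÷ EBIT = $21,114,816.60 ÷ $14,203,016.60 = 1.4866.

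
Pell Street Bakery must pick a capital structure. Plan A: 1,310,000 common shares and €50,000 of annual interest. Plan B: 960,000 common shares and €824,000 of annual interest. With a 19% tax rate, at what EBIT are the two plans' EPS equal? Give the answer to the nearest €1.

Set EPS_A = EPS_B: (EBIT − €50,000)(1 − 0.19) ÷ 1,310,000 = (EBIT − €824,000)(1 − 0.19) ÷ 960,000.
Cancelling (1 − t) and cross-multiplying: 960,000·(EBIT − 50,000) = 1,310,000·(EBIT − 824,000).
EBIT × (1,310,000 − 960,000) = 824,000 × 1,310,000 − 50,000 × 960,000 = 1,031,440,000,000, so EBIT = 1,031,440,000,000 ÷ 350,000 = 2,946,971.43.

€2,946,971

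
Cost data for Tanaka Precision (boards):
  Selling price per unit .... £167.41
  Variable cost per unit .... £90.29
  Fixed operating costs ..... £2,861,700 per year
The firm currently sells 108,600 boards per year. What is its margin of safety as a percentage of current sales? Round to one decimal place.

Unit CM = price − variable cost = £167.41 − £90.29 = £77.12. Break-even units = £2,861,700 ÷ £77.12 = 37,107.11; break-even revenue = 37,107.11 × £167.41 = £6,212,100.58.
Actual sales revenue = 108,600 × £167.41 = £18,180,726.00.
Margin of safety = (£18,180,726.00 − £6,212,100.58) ÷ £18,180,726.00 = 65.8%.

65.8%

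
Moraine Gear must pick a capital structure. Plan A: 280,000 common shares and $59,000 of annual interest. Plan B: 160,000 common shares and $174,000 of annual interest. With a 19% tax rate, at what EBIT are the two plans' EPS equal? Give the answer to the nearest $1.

At indifference, (EBIT − 59,000)(1 − t)/280,000 = (EBIT − 174,000)(1 − t)/160,000.
The (1 − t) factor cancels: (EBIT − 59,000) × 160,000 = (EBIT − 174,000) × 280,000.
Solving, EBIT = (174,000·280,000 − 59,000·160,000) / (280,000 − 160,000) = 39,280,000,000 / 120,000 = 327,333.33.

$327,333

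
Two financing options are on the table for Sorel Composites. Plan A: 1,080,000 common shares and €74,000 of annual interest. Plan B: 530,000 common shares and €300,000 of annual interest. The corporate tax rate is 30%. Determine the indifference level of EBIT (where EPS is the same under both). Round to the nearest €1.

At indifference, (EBIT − 74,000)(1 − t)/1,080,000 = (EBIT − 300,000)(1 − t)/530,000.
Cancelling (1 − t) and cross-multiplying: 530,000·(EBIT − 74,000) = 1,080,000·(EBIT − 300,000).
EBIT × (1,080,000 − 530,000) = 300,000 × 1,080,000 − 74,000 × 530,000 = 284,780,000,000, so EBIT = 284,780,000,000 ÷ 550,000 = 517,781.82.

€517,782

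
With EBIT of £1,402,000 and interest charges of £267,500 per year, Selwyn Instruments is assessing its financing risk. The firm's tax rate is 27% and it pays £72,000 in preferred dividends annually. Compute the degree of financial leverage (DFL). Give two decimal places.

1.35

Annual interest charges come to £267,500.00.
Pre-tax preferred-dividend burden = £72,000 ÷ (1 − 0.27) = £98,630.14.
DFL = EBIT ÷ [EBIT − I − D_p/(1−t)] = £1,402,000 ÷ [£1,402,000 − £267,500.00 − £98,630.14] = £1,402,000 ÷ £1,035,869.86 = 1.3535.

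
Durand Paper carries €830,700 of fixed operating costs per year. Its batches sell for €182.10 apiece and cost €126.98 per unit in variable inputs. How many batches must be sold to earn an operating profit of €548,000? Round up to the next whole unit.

25,013 batches

Each unit contributes €182.10 − €126.98 = €55.12.
Need Q such that Q × €55.12 − €830,700 = €548,000, i.e. Q = €1,378,700 / €55.12 = 25,012.70 → 25,013.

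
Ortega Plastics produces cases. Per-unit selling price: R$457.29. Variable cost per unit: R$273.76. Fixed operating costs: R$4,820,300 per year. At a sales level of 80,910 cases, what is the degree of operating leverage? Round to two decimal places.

1.48

Total contribution margin = 80,910 × R$183.53 = R$14,849,412.30.
Subtracting fixed costs: EBIT = R$14,849,412.30 − R$4,820,300 = R$10,029,112.30.
Degree of operating leverage = R$14,849,412.30 / R$10,029,112.30 = 1.4806.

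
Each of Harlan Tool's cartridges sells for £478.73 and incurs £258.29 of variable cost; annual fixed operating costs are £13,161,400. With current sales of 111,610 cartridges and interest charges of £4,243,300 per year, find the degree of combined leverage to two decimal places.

Total contribution margin = 111,610 × £220.44 = £24,603,308.40.
EBIT = £24,603,308.40 − £13,161,400 = £11,441,908.40. Interest = £4,243,300.00.
DOL = £24,603,308.40 ÷ £11,441,908.40 = 2.1503; DFL = £11,441,908.40 ÷ £7,198,608.40 = 1.5895.
DCL = DOL × DFL = 2.1503 × 1.5895 = 3.4179.

3.42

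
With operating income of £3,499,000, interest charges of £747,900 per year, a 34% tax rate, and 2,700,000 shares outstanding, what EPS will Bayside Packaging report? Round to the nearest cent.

Interest = £747,900.00, so EBT = £3,499,000 − £747,900.00 = £2,751,100.00.
After tax at 34%: net income = £2,751,100.00 × 0.66 = £1,815,726.00.
EPS = £1,815,726.00 ÷ 2,700,000 = £0.67.

£0.67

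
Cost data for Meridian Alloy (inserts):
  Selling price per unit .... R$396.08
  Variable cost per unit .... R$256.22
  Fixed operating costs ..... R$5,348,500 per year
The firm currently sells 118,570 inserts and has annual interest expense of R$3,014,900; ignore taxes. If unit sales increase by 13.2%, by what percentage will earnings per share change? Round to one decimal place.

Total contribution margin = 118,570 × R$139.86 = R$16,583,200.20.
Subtracting fixed costs: EBIT = R$16,583,200.20 − R$5,348,500 = R$11,234,700.20.
After interest of R$3,014,900.00, pre-tax earnings = R$8,219,800.20.
Degree of combined leverage = contribution ÷ (EBIT − I) = R$16,583,200.20 ÷ R$8,219,800.20 = 2.0175.
EPS therefore changes by 2.0175 × (+13.2%) = +26.6%.

+26.6%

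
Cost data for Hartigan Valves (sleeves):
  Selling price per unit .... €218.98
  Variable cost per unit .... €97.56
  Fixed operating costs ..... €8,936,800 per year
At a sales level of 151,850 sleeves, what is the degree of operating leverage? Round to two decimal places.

Contribution at this volume is 151,850 × €121.42 = €18,437,627.00.
EBIT = €18,437,627.00 − €8,936,800 = €9,500,827.00.
Degree of operating leverage = €18,437,627.00 / €9,500,827.00 = 1.9406.

1.94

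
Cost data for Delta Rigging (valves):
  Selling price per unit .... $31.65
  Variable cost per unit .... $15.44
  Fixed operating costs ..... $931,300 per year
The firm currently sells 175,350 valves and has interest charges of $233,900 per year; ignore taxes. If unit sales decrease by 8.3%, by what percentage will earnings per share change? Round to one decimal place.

Contribution at this volume is 175,350 × $16.21 = $2,842,423.50.
Subtracting fixed costs: EBIT = $2,842,423.50 − $931,300 = $1,911,123.50.
Interest = $233,900.00, so EBIT − I = $1,677,223.50.
Degree of combined leverage = contribution ÷ (EBIT − I) = $2,842,423.50 ÷ $1,677,223.50 = 1.6947.
%ΔEPS = DCL × %ΔSales = 1.6947 × -8.3% = -14.1%.

-14.1%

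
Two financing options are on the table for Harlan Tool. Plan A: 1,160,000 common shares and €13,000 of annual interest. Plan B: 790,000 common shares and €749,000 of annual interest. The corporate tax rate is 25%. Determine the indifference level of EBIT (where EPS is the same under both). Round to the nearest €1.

Set EPS_A = EPS_B: (EBIT − €13,000)(1 − 0.25) ÷ 1,160,000 = (EBIT − €749,000)(1 − 0.25) ÷ 790,000.
The (1 − t) factor cancels: (EBIT − 13,000) × 790,000 = (EBIT − 749,000) × 1,160,000.
Solving, EBIT = (749,000·1,160,000 − 13,000·790,000) / (1,160,000 − 790,000) = 858,570,000,000 / 370,000 = 2,320,459.46.

€2,320,459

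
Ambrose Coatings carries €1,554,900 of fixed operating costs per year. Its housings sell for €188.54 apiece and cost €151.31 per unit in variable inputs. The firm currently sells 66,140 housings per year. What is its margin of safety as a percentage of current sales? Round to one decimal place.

Each unit contributes €188.54 − €151.31 = €37.23. Break-even units = €1,554,900 ÷ €37.23 = 41,764.71; break-even revenue = 41,764.71 × €188.54 = €7,874,317.65.
Actual sales revenue = 66,140 × €188.54 = €12,470,035.60.
Margin of safety = (€12,470,035.60 − €7,874,317.65) ÷ €12,470,035.60 = 36.9%.

36.9%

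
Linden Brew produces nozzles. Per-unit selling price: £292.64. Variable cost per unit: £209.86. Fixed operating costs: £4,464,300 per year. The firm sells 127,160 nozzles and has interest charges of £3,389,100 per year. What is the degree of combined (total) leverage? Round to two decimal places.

At 127,160 units, contribution = 127,160 × £82.78 = £10,526,304.80.
Subtracting fixed costs: EBIT = £10,526,304.80 − £4,464,300 = £6,062,004.80. Interest = £3,389,100.00, so EBIT − I = £2,672,904.80.
Degree of total leverage = total CM / (EBIT − interest) = £10,526,304.80 / £2,672,904.80 = 3.9382.

3.94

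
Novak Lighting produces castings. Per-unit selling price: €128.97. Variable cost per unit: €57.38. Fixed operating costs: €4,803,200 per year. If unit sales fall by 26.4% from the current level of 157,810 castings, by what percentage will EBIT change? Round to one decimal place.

-45.9%

Total contribution margin = 157,810 × €71.59 = €11,297,617.90.
EBIT = €11,297,617.90 − €4,803,200 = €6,494,417.90.
Degree of operating leverage = €11,297,617.90 / €6,494,417.90 = 1.7396.
Operating income changes by 1.7396 × -26.4% = -45.9%.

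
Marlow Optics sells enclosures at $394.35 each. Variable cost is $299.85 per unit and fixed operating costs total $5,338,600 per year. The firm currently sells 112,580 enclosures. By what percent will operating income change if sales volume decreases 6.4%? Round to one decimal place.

-12.8%

Total contribution margin = 112,580 × $94.50 = $10,638,810.00.
Operating income = contribution − fixed costs = $10,638,810.00 − $5,338,600 = $5,300,210.00.
So DOL = total CM / EBIT = $10,638,810.00 / $5,300,210.00 = 2.0072.
So EBIT moves 2.0072 × (-6.4%) = -12.8%.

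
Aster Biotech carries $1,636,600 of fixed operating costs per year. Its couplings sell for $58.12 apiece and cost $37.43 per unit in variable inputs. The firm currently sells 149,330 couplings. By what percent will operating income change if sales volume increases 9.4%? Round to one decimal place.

Contribution at this volume is 149,330 × $20.69 = $3,089,637.70.
Operating income = contribution − fixed costs = $3,089,637.70 − $1,636,600 = $1,453,037.70.
So DOL = total CM / EBIT = $3,089,637.70 / $1,453,037.70 = 2.1263.
Operating income changes by 2.1263 × +9.4% = +20.0%.

+20.0%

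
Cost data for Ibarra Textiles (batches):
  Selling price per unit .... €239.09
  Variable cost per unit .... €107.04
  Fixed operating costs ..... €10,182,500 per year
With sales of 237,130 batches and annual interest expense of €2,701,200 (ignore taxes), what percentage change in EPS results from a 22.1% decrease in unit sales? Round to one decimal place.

At 237,130 units, contribution = 237,130 × €132.05 = €31,313,016.50.
EBIT = €31,313,016.50 − €10,182,500 = €21,130,516.50.
Interest = €2,701,200.00, so EBIT − I = €18,429,316.50.
Degree of combined leverage = contribution ÷ (EBIT − I) = €31,313,016.50 ÷ €18,429,316.50 = 1.6991.
EPS therefore changes by 1.6991 × (-22.1%) = -37.5%.

-37.5%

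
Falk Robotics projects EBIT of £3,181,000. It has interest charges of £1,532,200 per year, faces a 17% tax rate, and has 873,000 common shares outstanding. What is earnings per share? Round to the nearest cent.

Interest = £1,532,200.00, so EBT = £3,181,000 − £1,532,200.00 = £1,648,800.00.
After tax at 17%: net income = £1,648,800.00 × 0.83 = £1,368,504.00.
EPS = £1,368,504.00 ÷ 873,000 = £1.57.

£1.57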